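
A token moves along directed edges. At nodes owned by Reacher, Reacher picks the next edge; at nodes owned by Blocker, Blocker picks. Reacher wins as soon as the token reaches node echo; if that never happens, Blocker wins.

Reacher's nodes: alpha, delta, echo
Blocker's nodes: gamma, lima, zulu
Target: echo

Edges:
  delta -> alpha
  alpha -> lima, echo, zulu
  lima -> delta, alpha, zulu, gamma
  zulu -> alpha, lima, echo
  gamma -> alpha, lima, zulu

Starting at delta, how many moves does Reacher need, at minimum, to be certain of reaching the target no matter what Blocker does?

A0 = {echo}
A1: add {alpha} — alpha (Reacher) has alpha→echo.
A2: add {delta} — delta (Reacher) has delta→alpha.
A3 = A2; e.g. lima (Blocker) can still go to zulu. Fixed point.
delta enters the attractor at level 2, so Reacher can force the target in 2 moves from there.

2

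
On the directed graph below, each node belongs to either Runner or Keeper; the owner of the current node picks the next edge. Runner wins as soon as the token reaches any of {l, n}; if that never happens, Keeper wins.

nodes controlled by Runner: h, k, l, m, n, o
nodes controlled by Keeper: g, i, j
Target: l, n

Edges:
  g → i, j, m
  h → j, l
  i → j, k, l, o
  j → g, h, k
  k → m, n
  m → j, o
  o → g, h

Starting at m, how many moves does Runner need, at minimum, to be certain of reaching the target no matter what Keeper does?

3

A0 = {l, n}
A1: add {h, k} — h (Runner) has h→l; k (Runner) has k→n.
A2: add {o} — o (Runner) has o→h.
A3: add {m} — m (Runner) has m→o.
A4 = A3; e.g. g (Keeper) can still go to i. Fixed point.
m enters the attractor at level 3, so Runner can force the target in 3 moves from there.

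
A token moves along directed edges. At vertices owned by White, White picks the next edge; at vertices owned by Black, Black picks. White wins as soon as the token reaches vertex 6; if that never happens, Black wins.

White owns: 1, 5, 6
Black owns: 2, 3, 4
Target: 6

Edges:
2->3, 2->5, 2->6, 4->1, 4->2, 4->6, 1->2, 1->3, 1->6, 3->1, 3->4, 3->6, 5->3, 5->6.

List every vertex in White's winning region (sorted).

A0 = {6}
A1: add {1, 5} — 1 (White) has 1→6; 5 (White) has 5→6.
A2 = A1; e.g. 2 (Black) can still go to 3. Fixed point.
White's winning region = {1, 5, 6}.

1, 5, 6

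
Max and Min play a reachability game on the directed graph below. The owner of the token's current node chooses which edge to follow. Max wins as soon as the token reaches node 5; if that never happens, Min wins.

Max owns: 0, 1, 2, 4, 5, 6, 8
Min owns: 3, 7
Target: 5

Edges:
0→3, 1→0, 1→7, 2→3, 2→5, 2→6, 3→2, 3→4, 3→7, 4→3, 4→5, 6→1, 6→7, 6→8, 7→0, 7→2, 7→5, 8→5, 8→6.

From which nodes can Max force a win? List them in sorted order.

2, 4, 5, 6, 8

A0 = {5}
A1: add {2, 4, 8} — 2 (Max) has 2→5; 4 (Max) has 4→5; 8 (Max) has 8→5.
A2: add {6} — 6 (Max) has 6→8.
A3 = A2; e.g. 0 (Max) has no edge into A2. Fixed point.
Max's winning region = {2, 4, 5, 6, 8}.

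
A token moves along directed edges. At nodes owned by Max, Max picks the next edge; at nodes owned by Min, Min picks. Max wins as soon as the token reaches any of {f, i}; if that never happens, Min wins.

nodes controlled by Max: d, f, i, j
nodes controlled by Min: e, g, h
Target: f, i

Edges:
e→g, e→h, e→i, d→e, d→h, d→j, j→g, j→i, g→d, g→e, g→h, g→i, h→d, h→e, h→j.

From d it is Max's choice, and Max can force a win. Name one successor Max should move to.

j

A0 = {f, i}
A1: add {j} — j (Max) has j→i.
A2: add {d} — d (Max) has d→j.
A3 = A2; e.g. e (Min) can still go to g. Fixed point.
From d, successor j is in the attractor (rank 1); the other successors e, h are not.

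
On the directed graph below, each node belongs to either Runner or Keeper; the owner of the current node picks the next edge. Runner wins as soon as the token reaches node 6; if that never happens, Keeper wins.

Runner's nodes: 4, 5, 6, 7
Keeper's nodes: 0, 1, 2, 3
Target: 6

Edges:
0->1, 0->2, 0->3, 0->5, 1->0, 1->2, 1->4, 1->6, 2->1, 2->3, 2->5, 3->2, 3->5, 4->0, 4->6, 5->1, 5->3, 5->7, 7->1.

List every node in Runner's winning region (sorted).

A0 = {6}
A1: add {4} — 4 (Runner) has 4→6.
A2 = A1; e.g. 0 (Keeper) can still go to 1. Fixed point.
Runner's winning region = {4, 6}.

4, 6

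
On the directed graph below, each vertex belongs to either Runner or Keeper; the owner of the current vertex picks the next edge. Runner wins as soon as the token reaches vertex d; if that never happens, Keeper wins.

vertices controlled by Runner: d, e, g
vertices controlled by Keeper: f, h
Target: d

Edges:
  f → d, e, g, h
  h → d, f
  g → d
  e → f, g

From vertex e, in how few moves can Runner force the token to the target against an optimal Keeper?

A0 = {d}
A1: add {g} — g (Runner) has g→d.
A2: add {e} — e (Runner) has e→g.
A3 = A2; e.g. f (Keeper) can still go to h. Fixed point.
e enters the attractor at level 2, so Runner can force the target in 2 moves from there.

2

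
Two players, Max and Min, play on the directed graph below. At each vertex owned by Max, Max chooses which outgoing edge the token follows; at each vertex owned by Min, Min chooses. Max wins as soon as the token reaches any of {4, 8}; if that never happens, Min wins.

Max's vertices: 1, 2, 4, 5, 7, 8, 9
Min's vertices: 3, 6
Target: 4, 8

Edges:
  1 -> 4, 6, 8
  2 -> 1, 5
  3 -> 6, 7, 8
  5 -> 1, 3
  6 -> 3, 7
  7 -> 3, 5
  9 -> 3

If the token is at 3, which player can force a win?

Min

A0 = {4, 8}
A1: add {1} — 1 (Max) has 1→4.
A2: add {2, 5} — 2 (Max) has 2→1; 5 (Max) has 5→1.
A3: add {7} — 7 (Max) has 7→5.
A4 = A3; e.g. 3 (Min) can still go to 6. Fixed point.
3 never enters the attractor, so Min can avoid the target forever.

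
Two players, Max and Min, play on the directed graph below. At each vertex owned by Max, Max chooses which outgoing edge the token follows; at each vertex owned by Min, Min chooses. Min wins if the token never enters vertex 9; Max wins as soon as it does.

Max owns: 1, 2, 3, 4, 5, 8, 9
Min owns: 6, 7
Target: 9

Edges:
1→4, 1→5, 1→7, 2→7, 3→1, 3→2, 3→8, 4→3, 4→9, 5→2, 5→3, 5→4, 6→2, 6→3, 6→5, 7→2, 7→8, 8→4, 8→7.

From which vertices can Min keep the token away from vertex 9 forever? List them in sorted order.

2, 6, 7

A0 = {9}
A1: add {4} — 4 (Max) has 4→9.
A2: add {1, 5, 8} — 1 (Max) has 1→4; 5 (Max) has 5→4; 8 (Max) has 8→4.
A3: add {3} — 3 (Max) has 3→1.
A4 = A3; e.g. 2 (Max) has no edge into A3. Fixed point.
Max's attractor = {1, 3, 4, 5, 8, 9}; Min avoids the target exactly from the complement.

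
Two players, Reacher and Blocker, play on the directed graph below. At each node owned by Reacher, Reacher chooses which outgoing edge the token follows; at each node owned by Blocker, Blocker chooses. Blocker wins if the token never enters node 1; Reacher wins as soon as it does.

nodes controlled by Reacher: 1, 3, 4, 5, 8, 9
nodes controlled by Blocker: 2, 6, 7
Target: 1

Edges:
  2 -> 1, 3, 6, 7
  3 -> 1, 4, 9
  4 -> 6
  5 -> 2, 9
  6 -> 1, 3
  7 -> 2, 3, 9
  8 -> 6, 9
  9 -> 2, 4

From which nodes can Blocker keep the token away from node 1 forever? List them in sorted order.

2, 7

A0 = {1}
A1: add {3} — 3 (Reacher) has 3→1.
A2: add {6} — 6 (Blocker): all of {1, 3} already in.
A3: add {4, 8} — 4 (Reacher) has 4→6; 8 (Reacher) has 8→6.
A4: add {9} — 9 (Reacher) has 9→4.
A5: add {5} — 5 (Reacher) has 5→9.
A6 = A5; e.g. 2 (Blocker) can still go to 7. Fixed point.
Reacher's attractor = {1, 3, 4, 5, 6, 8, 9}; Blocker avoids the target exactly from the complement.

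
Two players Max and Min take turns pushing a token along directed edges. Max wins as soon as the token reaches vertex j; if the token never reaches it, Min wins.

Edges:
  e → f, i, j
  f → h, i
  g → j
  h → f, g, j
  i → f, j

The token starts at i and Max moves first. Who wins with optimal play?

Max

Track states (vertex, player-to-move).
A0 = {(j,Max), (j,Min)}
A1: add {(e,Max), (g,Max), (g,Min), (h,Max), (i,Max)}.
(i,Max) ∈ A1 ⇒ Max forces the target.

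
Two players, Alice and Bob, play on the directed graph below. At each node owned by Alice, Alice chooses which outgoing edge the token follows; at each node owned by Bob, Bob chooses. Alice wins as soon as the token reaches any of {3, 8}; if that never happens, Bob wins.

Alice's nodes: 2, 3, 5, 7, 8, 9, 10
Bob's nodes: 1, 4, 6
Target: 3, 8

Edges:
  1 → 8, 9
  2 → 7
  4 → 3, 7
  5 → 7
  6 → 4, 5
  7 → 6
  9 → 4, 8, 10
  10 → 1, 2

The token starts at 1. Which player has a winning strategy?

A0 = {3, 8}
A1: add {9} — 9 (Alice) has 9→8.
A2: add {1} — 1 (Bob): all of {8, 9} already in.
1 ∈ A2, so Alice can force the target.

Alice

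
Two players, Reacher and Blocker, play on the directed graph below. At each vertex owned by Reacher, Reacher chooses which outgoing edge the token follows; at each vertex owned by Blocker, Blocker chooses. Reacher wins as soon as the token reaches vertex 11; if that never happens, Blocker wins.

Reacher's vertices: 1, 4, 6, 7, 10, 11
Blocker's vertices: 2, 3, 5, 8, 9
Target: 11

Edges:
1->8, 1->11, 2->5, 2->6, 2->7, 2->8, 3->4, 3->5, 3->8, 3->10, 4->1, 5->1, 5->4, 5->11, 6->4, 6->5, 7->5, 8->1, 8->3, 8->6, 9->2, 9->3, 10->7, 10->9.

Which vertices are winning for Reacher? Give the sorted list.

1, 4, 5, 6, 7, 10, 11

A0 = {11}
A1: add {1} — 1 (Reacher) has 1→11.
A2: add {4} — 4 (Reacher) has 4→1.
A3: add {5, 6} — 5 (Blocker): all of {1, 4, 11} already in; 6 (Reacher) has 6→4.
A4: add {7} — 7 (Reacher) has 7→5.
A5: add {10} — 10 (Reacher) has 10→7.
A6 = A5; e.g. 2 (Blocker) can still go to 8. Fixed point.
Reacher's winning region = {1, 4, 5, 6, 7, 10, 11}.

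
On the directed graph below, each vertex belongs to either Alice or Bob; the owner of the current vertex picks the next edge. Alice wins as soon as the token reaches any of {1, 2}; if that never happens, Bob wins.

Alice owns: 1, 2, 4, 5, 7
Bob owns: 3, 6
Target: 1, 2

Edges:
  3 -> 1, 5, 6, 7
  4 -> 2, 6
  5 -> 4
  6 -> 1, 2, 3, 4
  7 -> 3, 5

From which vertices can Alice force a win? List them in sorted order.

1, 2, 4, 5, 7

A0 = {1, 2}
A1: add {4} — 4 (Alice) has 4→2.
A2: add {5} — 5 (Alice) has 5→4.
A3: add {7} — 7 (Alice) has 7→5.
A4 = A3; e.g. 3 (Bob) can still go to 6. Fixed point.
Alice's winning region = {1, 2, 4, 5, 7}.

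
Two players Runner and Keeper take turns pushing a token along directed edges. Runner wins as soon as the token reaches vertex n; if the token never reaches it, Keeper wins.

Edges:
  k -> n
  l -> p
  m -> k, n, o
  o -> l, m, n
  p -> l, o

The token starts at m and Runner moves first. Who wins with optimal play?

Track states (vertex, player-to-move).
A0 = {(n,Runner), (n,Keeper)}
A1: add {(k,Runner), (k,Keeper), (m,Runner), (o,Runner)}.
(m,Runner) ∈ A1 ⇒ Runner forces the target.

Runner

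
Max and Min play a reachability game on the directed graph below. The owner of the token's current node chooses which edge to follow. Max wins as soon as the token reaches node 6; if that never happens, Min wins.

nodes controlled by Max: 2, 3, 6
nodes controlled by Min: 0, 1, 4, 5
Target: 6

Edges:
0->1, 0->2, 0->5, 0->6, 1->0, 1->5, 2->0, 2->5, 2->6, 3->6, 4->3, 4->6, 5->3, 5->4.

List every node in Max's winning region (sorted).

A0 = {6}
A1: add {2, 3} — 2 (Max) has 2→6; 3 (Max) has 3→6.
A2: add {4} — 4 (Min): all of {3, 6} already in.
A3: add {5} — 5 (Min): all of {3, 4} already in.
A4 = A3; e.g. 0 (Min) can still go to 1. Fixed point.
Max's winning region = {2, 3, 4, 5, 6}.

2, 3, 4, 5, 6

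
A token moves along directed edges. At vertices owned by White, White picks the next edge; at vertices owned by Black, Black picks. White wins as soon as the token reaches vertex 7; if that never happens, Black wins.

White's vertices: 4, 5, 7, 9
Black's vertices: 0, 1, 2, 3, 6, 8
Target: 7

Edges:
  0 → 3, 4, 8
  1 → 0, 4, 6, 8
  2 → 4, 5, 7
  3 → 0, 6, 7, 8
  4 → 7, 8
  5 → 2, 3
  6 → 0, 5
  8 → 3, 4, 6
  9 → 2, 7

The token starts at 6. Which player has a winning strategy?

A0 = {7}
A1: add {4, 9} — 4 (White) has 4→7; 9 (White) has 9→7.
A2 = A1; e.g. 0 (Black) can still go to 3. Fixed point.
6 never enters the attractor, so Black can avoid the target forever.

Black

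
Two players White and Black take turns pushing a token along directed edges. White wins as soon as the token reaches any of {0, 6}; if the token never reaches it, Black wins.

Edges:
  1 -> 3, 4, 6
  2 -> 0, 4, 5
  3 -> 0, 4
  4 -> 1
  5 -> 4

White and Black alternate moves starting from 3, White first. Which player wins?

White

Track states (vertex, player-to-move).
A0 = {(0,White), (0,Black), (6,White), (6,Black)}
A1: add {(1,White), (2,White), (3,White)}.
(3,White) ∈ A1 ⇒ White forces the target.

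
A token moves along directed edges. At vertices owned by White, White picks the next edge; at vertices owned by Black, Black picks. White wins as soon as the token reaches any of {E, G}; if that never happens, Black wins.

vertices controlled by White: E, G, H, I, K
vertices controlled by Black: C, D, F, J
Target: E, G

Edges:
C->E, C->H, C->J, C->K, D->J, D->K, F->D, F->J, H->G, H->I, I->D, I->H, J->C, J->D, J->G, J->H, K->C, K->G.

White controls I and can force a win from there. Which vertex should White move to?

H

A0 = {E, G}
A1: add {H, K} — H (White) has H→G; K (White) has K→G.
A2: add {I} — I (White) has I→H.
A3 = A2; e.g. C (Black) can still go to J. Fixed point.
From I, successor H is in the attractor (rank 1); the other successor D is not.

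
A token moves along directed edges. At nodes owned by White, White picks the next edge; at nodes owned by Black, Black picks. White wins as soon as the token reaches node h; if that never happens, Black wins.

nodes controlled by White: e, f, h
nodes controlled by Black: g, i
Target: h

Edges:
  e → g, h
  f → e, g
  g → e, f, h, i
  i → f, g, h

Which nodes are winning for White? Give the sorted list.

e, f, h

A0 = {h}
A1: add {e} — e (White) has e→h.
A2: add {f} — f (White) has f→e.
A3 = A2; e.g. g (Black) can still go to i. Fixed point.
White's winning region = {e, f, h}.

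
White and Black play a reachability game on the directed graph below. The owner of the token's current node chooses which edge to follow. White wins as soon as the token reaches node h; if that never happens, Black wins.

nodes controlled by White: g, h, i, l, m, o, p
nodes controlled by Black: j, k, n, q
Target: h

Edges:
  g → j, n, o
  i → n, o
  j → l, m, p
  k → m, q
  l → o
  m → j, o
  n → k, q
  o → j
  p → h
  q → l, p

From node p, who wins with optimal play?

White

A0 = {h}
A1: add {p} — p (White) has p→h.
A2 = A1; e.g. g (White) has no edge into A1. Fixed point.
p ∈ A1, so White can force the target.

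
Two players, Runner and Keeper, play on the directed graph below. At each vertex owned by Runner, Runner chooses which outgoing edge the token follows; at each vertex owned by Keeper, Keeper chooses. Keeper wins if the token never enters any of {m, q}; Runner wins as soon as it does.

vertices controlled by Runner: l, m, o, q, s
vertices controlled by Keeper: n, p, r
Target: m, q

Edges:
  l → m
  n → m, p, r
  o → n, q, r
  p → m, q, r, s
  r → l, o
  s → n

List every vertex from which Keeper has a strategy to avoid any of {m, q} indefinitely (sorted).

A0 = {m, q}
A1: add {l, o} — l (Runner) has l→m; o (Runner) has o→q.
A2: add {r} — r (Keeper): all of {l, o} already in.
A3 = A2; e.g. n (Keeper) can still go to p. Fixed point.
Runner's attractor = {l, m, o, q, r}; Keeper avoids the target exactly from the complement.

n, p, s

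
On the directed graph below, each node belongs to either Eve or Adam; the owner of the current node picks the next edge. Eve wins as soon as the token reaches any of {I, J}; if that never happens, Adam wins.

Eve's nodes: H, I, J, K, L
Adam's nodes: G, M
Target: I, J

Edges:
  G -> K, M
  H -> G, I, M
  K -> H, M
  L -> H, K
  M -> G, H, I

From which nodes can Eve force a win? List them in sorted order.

A0 = {I, J}
A1: add {H} — H (Eve) has H→I.
A2: add {K, L} — K (Eve) has K→H; L (Eve) has L→H.
A3 = A2; e.g. G (Adam) can still go to M. Fixed point.
Eve's winning region = {H, I, J, K, L}.

H, I, J, K, L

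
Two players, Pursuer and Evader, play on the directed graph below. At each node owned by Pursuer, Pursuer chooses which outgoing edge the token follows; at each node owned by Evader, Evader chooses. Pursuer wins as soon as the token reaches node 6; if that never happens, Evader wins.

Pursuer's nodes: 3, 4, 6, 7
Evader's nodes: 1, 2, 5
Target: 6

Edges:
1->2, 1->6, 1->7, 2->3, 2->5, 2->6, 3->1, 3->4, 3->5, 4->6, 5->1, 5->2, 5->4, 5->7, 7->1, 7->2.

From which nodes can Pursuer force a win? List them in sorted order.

3, 4, 6

A0 = {6}
A1: add {4} — 4 (Pursuer) has 4→6.
A2: add {3} — 3 (Pursuer) has 3→4.
A3 = A2; e.g. 1 (Evader) can still go to 2. Fixed point.
Pursuer's winning region = {3, 4, 6}.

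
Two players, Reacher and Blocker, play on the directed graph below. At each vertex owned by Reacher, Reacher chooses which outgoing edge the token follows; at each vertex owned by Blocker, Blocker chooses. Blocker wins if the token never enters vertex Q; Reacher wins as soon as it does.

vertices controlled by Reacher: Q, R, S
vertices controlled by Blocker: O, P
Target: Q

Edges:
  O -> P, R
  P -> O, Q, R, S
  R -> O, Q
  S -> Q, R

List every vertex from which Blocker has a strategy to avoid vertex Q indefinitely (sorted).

O, P

A0 = {Q}
A1: add {R, S} — R (Reacher) has R→Q; S (Reacher) has S→Q.
A2 = A1; e.g. O (Blocker) can still go to P. Fixed point.
Reacher's attractor = {Q, R, S}; Blocker avoids the target exactly from the complement.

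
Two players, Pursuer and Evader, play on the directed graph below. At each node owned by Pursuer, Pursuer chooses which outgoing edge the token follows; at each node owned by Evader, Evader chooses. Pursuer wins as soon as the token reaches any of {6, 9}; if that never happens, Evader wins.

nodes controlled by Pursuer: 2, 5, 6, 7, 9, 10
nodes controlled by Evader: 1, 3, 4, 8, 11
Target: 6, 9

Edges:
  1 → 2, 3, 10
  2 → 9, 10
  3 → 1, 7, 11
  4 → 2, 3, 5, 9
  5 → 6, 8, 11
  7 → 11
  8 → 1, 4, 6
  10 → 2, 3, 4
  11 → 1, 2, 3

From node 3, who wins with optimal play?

Evader

A0 = {6, 9}
A1: add {2, 5} — 2 (Pursuer) has 2→9; 5 (Pursuer) has 5→6.
A2: add {10} — 10 (Pursuer) has 10→2.
A3 = A2; e.g. 1 (Evader) can still go to 3. Fixed point.
3 never enters the attractor, so Evader can avoid the target forever.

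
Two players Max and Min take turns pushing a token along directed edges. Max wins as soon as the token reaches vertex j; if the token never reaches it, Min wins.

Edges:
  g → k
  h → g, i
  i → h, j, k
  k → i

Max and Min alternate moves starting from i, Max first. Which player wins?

Track states (vertex, player-to-move).
A0 = {(j,Max), (j,Min)}
A1: add {(i,Max)}.
(i,Max) ∈ A1 ⇒ Max forces the target.

Max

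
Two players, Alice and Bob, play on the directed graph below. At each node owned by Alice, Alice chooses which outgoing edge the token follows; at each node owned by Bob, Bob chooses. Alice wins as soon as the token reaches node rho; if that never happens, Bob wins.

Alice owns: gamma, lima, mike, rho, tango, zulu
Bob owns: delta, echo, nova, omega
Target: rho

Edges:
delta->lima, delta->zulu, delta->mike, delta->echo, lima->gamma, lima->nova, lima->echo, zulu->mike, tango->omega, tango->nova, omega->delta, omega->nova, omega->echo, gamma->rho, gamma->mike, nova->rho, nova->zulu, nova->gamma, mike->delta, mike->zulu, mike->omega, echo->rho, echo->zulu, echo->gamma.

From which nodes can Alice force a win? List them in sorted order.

A0 = {rho}
A1: add {gamma} — gamma (Alice) has gamma→rho.
A2: add {lima} — lima (Alice) has lima→gamma.
A3 = A2; e.g. delta (Bob) can still go to zulu. Fixed point.
Alice's winning region = {gamma, lima, rho}.

gamma, lima, rho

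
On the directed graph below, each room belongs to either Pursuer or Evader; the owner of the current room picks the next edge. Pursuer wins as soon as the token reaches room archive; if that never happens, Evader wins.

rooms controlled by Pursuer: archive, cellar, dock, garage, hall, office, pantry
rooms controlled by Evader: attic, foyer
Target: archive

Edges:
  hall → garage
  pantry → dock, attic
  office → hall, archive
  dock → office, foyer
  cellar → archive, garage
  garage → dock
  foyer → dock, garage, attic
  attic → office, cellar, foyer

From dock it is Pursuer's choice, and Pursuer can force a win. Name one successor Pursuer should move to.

A0 = {archive}
A1: add {cellar, office} — office (Pursuer) has office→archive; cellar (Pursuer) has cellar→archive.
A2: add {dock} — dock (Pursuer) has dock→office.
A3: add {garage, pantry} — pantry (Pursuer) has pantry→dock; garage (Pursuer) has garage→dock.
A4: add {hall} — hall (Pursuer) has hall→garage.
A5 = A4; e.g. foyer (Evader) can still go to attic. Fixed point.
From dock, successor office is in the attractor (rank 1); the other successor foyer is not.

office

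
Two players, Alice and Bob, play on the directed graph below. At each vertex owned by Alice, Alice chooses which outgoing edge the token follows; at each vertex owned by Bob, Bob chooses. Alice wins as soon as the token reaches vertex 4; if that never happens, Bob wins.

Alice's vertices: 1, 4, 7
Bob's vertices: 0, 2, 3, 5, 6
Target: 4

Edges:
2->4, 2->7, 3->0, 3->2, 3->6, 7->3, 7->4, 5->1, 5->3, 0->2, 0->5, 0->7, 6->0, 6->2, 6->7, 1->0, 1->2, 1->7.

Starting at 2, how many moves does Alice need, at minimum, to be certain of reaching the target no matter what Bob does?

2

A0 = {4}
A1: add {7} — 7 (Alice) has 7→4.
A2: add {1, 2} — 1 (Alice) has 1→7; 2 (Bob): all of {4, 7} already in.
A3 = A2; e.g. 0 (Bob) can still go to 5. Fixed point.
2 enters the attractor at level 2, so Alice can force the target in 2 moves from there.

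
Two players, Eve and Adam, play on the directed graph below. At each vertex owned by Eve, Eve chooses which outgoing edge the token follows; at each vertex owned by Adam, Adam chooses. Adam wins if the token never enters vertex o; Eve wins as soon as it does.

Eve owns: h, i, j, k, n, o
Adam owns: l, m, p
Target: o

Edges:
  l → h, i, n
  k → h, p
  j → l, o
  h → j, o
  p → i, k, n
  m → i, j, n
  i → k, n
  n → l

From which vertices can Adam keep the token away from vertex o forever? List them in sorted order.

l, m, n, p

A0 = {o}
A1: add {h, j} — h (Eve) has h→o; j (Eve) has j→o.
A2: add {k} — k (Eve) has k→h.
A3: add {i} — i (Eve) has i→k.
A4 = A3; e.g. l (Adam) can still go to n. Fixed point.
Eve's attractor = {h, i, j, k, o}; Adam avoids the target exactly from the complement.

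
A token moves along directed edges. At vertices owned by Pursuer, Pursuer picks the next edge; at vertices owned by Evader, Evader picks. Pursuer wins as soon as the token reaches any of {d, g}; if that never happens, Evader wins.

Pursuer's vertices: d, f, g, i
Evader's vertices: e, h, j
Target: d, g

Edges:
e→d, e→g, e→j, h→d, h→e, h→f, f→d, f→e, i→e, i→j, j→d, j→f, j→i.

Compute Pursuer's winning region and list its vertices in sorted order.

d, f, g

A0 = {d, g}
A1: add {f} — f (Pursuer) has f→d.
A2 = A1; e.g. e (Evader) can still go to j. Fixed point.
Pursuer's winning region = {d, f, g}.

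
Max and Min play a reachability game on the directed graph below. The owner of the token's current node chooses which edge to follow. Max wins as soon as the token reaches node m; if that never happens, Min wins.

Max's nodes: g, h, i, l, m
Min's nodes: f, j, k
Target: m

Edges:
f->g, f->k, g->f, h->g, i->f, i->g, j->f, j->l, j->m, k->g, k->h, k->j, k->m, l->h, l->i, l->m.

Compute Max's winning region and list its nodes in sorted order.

A0 = {m}
A1: add {l} — l (Max) has l→m.
A2 = A1; e.g. f (Min) can still go to g. Fixed point.
Max's winning region = {l, m}.

l, m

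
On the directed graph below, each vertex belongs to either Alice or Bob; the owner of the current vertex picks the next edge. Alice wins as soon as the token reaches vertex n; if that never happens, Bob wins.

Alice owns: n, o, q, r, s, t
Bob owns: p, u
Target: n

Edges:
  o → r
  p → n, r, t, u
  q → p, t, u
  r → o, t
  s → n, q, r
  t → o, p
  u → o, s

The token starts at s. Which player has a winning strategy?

Alice

A0 = {n}
A1: add {s} — s (Alice) has s→n.
A2 = A1; e.g. o (Alice) has no edge into A1. Fixed point.
s ∈ A1, so Alice can force the target.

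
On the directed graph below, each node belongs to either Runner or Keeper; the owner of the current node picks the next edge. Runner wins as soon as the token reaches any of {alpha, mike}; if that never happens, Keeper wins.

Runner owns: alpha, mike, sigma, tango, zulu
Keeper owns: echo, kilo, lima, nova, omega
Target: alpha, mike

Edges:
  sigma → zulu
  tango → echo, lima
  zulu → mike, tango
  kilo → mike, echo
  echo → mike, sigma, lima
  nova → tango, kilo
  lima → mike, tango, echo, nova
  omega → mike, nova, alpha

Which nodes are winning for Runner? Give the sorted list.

alpha, mike, sigma, zulu

A0 = {alpha, mike}
A1: add {zulu} — zulu (Runner) has zulu→mike.
A2: add {sigma} — sigma (Runner) has sigma→zulu.
A3 = A2; e.g. tango (Runner) has no edge into A2. Fixed point.
Runner's winning region = {alpha, mike, sigma, zulu}.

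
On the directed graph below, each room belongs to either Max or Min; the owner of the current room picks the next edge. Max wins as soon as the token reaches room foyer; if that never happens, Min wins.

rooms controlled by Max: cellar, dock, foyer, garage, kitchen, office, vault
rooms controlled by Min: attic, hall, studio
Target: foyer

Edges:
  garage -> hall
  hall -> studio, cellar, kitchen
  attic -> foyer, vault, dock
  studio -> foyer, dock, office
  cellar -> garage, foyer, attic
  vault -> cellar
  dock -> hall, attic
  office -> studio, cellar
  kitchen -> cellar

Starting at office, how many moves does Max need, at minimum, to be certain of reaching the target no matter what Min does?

A0 = {foyer}
A1: add {cellar} — cellar (Max) has cellar→foyer.
A2: add {kitchen, office, vault} — vault (Max) has vault→cellar; office (Max) has office→cellar; kitchen (Max) has kitchen→cellar.
A3 = A2; e.g. garage (Max) has no edge into A2. Fixed point.
office enters the attractor at level 2, so Max can force the target in 2 moves from there.

2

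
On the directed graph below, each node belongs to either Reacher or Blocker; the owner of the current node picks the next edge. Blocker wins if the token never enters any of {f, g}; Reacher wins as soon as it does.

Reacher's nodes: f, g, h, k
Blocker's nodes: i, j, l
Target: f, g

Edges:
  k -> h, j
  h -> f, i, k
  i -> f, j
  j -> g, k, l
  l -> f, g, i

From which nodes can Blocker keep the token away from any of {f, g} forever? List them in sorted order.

i, j, l

A0 = {f, g}
A1: add {h} — h (Reacher) has h→f.
A2: add {k} — k (Reacher) has k→h.
A3 = A2; e.g. i (Blocker) can still go to j. Fixed point.
Reacher's attractor = {f, g, h, k}; Blocker avoids the target exactly from the complement.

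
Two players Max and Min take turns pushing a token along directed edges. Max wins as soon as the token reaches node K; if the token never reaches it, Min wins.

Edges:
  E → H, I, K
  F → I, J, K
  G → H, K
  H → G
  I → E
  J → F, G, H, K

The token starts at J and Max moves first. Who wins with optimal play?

Track states (vertex, player-to-move).
A0 = {(K,Max), (K,Min)}
A1: add {(E,Max), (F,Max), (G,Max), (J,Max)}.
(J,Max) ∈ A1 ⇒ Max forces the target.

Max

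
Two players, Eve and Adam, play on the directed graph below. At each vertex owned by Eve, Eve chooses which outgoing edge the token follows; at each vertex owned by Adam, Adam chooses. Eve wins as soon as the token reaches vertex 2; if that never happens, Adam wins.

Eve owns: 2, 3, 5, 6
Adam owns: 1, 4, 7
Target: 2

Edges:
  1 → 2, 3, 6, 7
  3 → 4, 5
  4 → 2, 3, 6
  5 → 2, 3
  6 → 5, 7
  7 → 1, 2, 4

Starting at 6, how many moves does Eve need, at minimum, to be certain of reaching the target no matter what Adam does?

2

A0 = {2}
A1: add {5} — 5 (Eve) has 5→2.
A2: add {3, 6} — 3 (Eve) has 3→5; 6 (Eve) has 6→5.
6 enters the attractor at level 2, so Eve can force the target in 2 moves from there.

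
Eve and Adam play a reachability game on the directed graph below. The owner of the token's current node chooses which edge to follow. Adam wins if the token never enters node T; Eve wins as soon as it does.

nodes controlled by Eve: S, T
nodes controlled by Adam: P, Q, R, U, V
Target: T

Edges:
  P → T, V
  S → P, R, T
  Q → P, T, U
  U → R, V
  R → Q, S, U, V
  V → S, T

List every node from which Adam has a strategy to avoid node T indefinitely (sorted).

A0 = {T}
A1: add {S} — S (Eve) has S→T.
A2: add {V} — V (Adam): all of {S, T} already in.
A3: add {P} — P (Adam): all of {T, V} already in.
A4 = A3; e.g. Q (Adam) can still go to U. Fixed point.
Eve's attractor = {P, S, T, V}; Adam avoids the target exactly from the complement.

Q, R, U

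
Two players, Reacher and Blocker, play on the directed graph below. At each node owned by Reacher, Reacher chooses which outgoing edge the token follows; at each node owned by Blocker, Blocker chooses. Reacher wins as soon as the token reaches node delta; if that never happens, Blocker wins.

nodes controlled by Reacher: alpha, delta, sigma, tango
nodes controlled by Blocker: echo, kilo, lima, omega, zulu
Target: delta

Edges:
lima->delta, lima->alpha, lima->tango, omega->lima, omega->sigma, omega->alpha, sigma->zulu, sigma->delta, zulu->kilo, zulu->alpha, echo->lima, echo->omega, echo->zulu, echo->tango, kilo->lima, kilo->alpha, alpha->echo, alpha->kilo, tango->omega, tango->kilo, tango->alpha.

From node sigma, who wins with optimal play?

Reacher

A0 = {delta}
A1: add {sigma} — sigma (Reacher) has sigma→delta.
A2 = A1; e.g. lima (Blocker) can still go to alpha. Fixed point.
sigma ∈ A1, so Reacher can force the target.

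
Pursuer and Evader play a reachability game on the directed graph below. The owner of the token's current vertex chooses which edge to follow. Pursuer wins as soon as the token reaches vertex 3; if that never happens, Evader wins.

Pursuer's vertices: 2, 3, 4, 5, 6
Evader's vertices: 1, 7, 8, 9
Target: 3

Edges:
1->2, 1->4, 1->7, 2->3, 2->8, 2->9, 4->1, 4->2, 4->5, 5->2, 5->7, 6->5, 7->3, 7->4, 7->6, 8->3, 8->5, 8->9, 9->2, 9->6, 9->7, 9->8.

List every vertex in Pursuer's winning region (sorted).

A0 = {3}
A1: add {2} — 2 (Pursuer) has 2→3.
A2: add {4, 5} — 4 (Pursuer) has 4→2; 5 (Pursuer) has 5→2.
A3: add {6} — 6 (Pursuer) has 6→5.
A4: add {7} — 7 (Evader): all of {3, 4, 6} already in.
A5: add {1} — 1 (Evader): all of {2, 4, 7} already in.
A6 = A5; e.g. 8 (Evader) can still go to 9. Fixed point.
Pursuer's winning region = {1, 2, 3, 4, 5, 6, 7}.

1, 2, 3, 4, 5, 6, 7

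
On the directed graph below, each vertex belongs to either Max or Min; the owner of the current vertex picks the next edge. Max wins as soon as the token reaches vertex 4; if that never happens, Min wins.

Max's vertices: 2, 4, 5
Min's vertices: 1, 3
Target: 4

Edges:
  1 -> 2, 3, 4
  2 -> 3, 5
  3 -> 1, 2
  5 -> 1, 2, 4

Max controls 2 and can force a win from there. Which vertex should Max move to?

5

A0 = {4}
A1: add {5} — 5 (Max) has 5→4.
A2: add {2} — 2 (Max) has 2→5.
A3 = A2; e.g. 1 (Min) can still go to 3. Fixed point.
From 2, successor 5 is in the attractor (rank 1); the other successor 3 is not.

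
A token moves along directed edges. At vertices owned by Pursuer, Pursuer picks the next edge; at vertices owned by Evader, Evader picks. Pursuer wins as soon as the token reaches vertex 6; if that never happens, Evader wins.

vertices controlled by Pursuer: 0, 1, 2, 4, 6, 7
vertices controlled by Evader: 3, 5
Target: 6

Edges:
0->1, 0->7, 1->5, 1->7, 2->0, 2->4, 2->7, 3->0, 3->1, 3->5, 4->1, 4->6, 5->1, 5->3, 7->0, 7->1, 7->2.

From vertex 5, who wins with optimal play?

A0 = {6}
A1: add {4} — 4 (Pursuer) has 4→6.
A2: add {2} — 2 (Pursuer) has 2→4.
A3: add {7} — 7 (Pursuer) has 7→2.
A4: add {0, 1} — 0 (Pursuer) has 0→7; 1 (Pursuer) has 1→7.
A5 = A4; e.g. 3 (Evader) can still go to 5. Fixed point.
5 never enters the attractor, so Evader can avoid the target forever.

Evader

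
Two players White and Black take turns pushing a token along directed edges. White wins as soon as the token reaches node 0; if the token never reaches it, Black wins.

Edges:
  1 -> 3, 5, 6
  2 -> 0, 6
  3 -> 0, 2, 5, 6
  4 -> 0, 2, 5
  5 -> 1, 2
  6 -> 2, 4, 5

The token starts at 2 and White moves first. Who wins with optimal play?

White

Track states (vertex, player-to-move).
A0 = {(0,White), (0,Black)}
A1: add {(2,White), (3,White), (4,White)}.
(2,White) ∈ A1 ⇒ White forces the target.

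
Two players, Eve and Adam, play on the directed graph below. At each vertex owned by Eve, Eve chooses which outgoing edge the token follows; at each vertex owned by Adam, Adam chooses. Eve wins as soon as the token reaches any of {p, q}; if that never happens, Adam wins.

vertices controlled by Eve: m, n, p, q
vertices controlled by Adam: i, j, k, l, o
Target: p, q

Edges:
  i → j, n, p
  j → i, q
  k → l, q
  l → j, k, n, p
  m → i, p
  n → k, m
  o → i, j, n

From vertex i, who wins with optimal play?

A0 = {p, q}
A1: add {m} — m (Eve) has m→p.
A2: add {n} — n (Eve) has n→m.
A3 = A2; e.g. i (Adam) can still go to j. Fixed point.
i never enters the attractor, so Adam can avoid the target forever.

Adam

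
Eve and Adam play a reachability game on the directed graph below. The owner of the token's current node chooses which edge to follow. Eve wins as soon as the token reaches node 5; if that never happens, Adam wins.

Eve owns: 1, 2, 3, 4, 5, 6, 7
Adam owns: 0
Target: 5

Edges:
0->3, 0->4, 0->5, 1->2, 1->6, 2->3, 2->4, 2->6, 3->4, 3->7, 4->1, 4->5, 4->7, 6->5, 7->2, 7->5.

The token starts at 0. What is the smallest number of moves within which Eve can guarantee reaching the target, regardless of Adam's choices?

A0 = {5}
A1: add {4, 6, 7} — 4 (Eve) has 4→5; 6 (Eve) has 6→5; 7 (Eve) has 7→5.
A2: add {1, 2, 3} — 1 (Eve) has 1→6; 2 (Eve) has 2→4; 3 (Eve) has 3→4.
A3: add {0} — 0 (Adam): all of {3, 4, 5} already in.
A3 = all vertices. Fixed point.
0 enters the attractor at level 3, so Eve can force the target in 3 moves from there.

3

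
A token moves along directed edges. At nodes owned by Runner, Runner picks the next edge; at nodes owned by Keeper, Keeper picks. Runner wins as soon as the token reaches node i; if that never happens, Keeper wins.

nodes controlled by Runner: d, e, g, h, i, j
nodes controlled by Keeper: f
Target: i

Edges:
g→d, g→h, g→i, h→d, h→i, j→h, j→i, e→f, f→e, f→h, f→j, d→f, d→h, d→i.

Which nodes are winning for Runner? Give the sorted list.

A0 = {i}
A1: add {d, g, h, j} — d (Runner) has d→i; g (Runner) has g→i; h (Runner) has h→i; j (Runner) has j→i.
A2 = A1; e.g. e (Runner) has no edge into A1. Fixed point.
Runner's winning region = {d, g, h, i, j}.

d, g, h, i, j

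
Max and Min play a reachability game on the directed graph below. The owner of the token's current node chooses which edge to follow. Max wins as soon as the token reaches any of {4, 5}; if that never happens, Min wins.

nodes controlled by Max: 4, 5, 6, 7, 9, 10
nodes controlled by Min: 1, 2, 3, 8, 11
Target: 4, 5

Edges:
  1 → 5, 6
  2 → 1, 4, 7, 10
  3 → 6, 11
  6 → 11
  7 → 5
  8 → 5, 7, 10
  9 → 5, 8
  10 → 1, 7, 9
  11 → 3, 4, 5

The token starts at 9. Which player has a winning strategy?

A0 = {4, 5}
A1: add {7, 9} — 7 (Max) has 7→5; 9 (Max) has 9→5.
9 ∈ A1, so Max can force the target.

Max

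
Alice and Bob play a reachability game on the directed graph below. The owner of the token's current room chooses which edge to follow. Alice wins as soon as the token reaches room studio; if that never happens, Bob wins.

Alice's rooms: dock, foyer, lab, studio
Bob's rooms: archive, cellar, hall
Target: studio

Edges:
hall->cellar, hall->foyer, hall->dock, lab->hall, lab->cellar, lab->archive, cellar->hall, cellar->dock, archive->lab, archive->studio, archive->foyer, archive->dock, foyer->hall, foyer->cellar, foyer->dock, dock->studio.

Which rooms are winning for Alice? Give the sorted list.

A0 = {studio}
A1: add {dock} — dock (Alice) has dock→studio.
A2: add {foyer} — foyer (Alice) has foyer→dock.
A3 = A2; e.g. hall (Bob) can still go to cellar. Fixed point.
Alice's winning region = {dock, foyer, studio}.

dock, foyer, studio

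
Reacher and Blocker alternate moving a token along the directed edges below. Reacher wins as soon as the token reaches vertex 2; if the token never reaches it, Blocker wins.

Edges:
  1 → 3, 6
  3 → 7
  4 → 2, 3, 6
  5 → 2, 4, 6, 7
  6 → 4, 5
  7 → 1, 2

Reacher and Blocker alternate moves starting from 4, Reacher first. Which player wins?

Track states (vertex, player-to-move).
A0 = {(2,Reacher), (2,Blocker)}
A1: add {(4,Reacher), (5,Reacher), (7,Reacher)}.
(4,Reacher) ∈ A1 ⇒ Reacher forces the target.

Reacher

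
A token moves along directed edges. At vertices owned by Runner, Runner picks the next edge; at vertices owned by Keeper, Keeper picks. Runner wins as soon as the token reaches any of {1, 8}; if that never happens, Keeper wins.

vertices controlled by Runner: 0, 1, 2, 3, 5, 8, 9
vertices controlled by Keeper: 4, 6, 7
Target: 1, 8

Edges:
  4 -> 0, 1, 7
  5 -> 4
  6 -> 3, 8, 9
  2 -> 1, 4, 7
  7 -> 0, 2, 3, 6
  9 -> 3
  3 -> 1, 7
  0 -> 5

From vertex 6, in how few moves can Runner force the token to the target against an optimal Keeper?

A0 = {1, 8}
A1: add {2, 3} — 2 (Runner) has 2→1; 3 (Runner) has 3→1.
A2: add {9} — 9 (Runner) has 9→3.
A3: add {6} — 6 (Keeper): all of {3, 8, 9} already in.
A4 = A3; e.g. 0 (Runner) has no edge into A3. Fixed point.
6 enters the attractor at level 3, so Runner can force the target in 3 moves from there.

3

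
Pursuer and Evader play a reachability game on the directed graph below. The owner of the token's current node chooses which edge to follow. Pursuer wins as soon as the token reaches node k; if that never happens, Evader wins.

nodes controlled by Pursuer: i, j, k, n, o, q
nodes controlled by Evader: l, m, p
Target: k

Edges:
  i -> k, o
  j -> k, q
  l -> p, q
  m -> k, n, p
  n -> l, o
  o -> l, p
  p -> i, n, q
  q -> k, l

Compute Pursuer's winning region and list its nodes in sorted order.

i, j, k, q

A0 = {k}
A1: add {i, j, q} — i (Pursuer) has i→k; j (Pursuer) has j→k; q (Pursuer) has q→k.
A2 = A1; e.g. l (Evader) can still go to p. Fixed point.
Pursuer's winning region = {i, j, k, q}.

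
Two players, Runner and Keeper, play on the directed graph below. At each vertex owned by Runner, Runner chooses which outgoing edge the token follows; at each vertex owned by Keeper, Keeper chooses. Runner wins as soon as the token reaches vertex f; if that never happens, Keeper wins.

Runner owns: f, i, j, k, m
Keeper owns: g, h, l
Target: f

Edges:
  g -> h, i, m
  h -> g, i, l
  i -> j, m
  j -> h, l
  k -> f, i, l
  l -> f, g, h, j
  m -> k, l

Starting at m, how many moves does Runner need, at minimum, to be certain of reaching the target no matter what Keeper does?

A0 = {f}
A1: add {k} — k (Runner) has k→f.
A2: add {m} — m (Runner) has m→k.
m enters the attractor at level 2, so Runner can force the target in 2 moves from there.

2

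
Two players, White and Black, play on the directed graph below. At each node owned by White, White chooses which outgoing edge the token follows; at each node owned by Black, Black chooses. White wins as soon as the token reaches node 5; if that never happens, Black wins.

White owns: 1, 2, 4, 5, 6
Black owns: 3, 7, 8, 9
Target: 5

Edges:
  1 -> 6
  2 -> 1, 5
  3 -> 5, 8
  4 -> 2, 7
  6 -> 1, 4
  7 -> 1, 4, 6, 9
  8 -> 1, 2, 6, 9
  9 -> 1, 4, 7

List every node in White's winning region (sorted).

1, 2, 4, 5, 6

A0 = {5}
A1: add {2} — 2 (White) has 2→5.
A2: add {4} — 4 (White) has 4→2.
A3: add {6} — 6 (White) has 6→4.
A4: add {1} — 1 (White) has 1→6.
A5 = A4; e.g. 3 (Black) can still go to 8. Fixed point.
White's winning region = {1, 2, 4, 5, 6}.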